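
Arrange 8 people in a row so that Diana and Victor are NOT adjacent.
Total - adjacent = 8! - (8-1)!×2 = 40320 - 10080 = 30240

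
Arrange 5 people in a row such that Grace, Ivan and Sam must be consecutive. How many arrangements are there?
Treat the 3 as one block: (5-3+1)! × 3! = 6 × 6 = 36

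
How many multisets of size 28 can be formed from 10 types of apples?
C(28+10-1, 10-1) = C(37, 9) = 124403620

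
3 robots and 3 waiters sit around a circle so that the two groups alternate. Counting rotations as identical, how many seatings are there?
Fix one of the robots: (3-1)! ways for the remaining robots, × 3! ways for the waiters = 2 × 6 = 12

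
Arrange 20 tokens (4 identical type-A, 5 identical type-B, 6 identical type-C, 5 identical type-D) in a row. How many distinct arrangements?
20! / (4! × 5! × 6! × 5!) = 9777287520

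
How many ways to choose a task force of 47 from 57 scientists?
C(57,47) = 57!/(47!×10!) = 43183019880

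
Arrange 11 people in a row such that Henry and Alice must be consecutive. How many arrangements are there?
Treat the 2 as one block: (11-2+1)! × 2! = 3628800 × 2 = 7257600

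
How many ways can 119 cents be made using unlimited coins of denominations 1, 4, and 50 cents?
Coefficient of x^119 in 1/(1-x^1) · 1/(1-x^4) · 1/(1-x^50). Case on j = number of 50-cent coins (j = 0..2); remainder r = 119 - 50j is made from {1,4} in ⌊r/4⌋+1 ways. r = 119, 69, 19 → 30 + 18 + 5 = 53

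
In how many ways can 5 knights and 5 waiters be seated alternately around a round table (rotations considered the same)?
Fix one of the knights: (5-1)! ways for the remaining knights, × 5! ways for the waiters = 24 × 120 = 2880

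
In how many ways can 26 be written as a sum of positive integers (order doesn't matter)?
Pentagonal recurrence p(n) = p(n-1) + p(n-2) - p(n-5) - p(n-7) + p(n-12) + p(n-15) - ... gives p(0..25) = 1, 1, 2, 3, 5, 7, 11, 15, 22, 30, 42, 56, 77, 101, 135, 176, 231, 297, 385, 490, 627, 792, 1002, 1255, 1575, 1958. p(26) = p(25) + p(24) - p(21) - p(19) + p(14) + p(11) - p(4) - p(0) = 1958 + 1575 - 792 - 490 + 135 + 56 - 5 - 1 = 2436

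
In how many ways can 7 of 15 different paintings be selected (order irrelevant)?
C(15,7) = 15!/(7!×8!) = 6435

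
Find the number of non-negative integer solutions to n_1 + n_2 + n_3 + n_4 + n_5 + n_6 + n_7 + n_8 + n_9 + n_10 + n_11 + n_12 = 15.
C(15+12-1, 12-1) = C(26, 11) = 7726160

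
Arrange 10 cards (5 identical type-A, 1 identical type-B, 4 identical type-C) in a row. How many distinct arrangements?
10! / (5! × 1! × 4!) = 1260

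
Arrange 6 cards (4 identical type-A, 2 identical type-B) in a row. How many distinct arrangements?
6! / (4! × 2!) = 15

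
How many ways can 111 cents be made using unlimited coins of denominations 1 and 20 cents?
Coefficient of x^111 in 1/(1-x^1) · 1/(1-x^20). Use j coins of 20 for j = 0..⌊111/20⌋ = 5, the rest in 1s: 5 + 1 = 6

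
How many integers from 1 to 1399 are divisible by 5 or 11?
⌊1399/5⌋ + ⌊1399/11⌋ - ⌊1399/55⌋ = 279 + 127 - 25 = 381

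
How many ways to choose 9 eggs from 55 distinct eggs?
C(55,9) = 55!/(9!×46!) = 6358402050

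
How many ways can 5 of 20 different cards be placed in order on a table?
P(20,5) = 20!/(20-5)! = 1860480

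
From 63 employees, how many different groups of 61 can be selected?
C(63,61) = 63!/(61!×2!) = 1953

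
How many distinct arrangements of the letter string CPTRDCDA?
8! / (2! × 1! × 1! × 1! × 1! × 2!) = 10080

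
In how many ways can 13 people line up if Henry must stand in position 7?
Fix one position: (13-1)! = 479001600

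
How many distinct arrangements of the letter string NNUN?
4! / (3! × 1!) = 4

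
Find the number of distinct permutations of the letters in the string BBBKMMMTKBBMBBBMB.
17! / (1! × 2! × 9! × 5!) = 4084080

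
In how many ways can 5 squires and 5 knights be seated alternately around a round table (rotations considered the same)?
Fix one of the squires: (5-1)! ways for the remaining squires, × 5! ways for the knights = 24 × 120 = 2880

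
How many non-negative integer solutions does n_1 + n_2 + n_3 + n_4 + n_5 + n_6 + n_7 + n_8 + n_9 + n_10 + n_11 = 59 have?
C(59+11-1, 11-1) = C(69, 10) = 340032449328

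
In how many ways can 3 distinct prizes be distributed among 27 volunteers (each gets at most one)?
P(27,3) = 27!/(27-3)! = 17550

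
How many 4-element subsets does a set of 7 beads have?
C(7,4) = 7!/(4!×3!) = 35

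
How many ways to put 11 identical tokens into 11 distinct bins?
C(11+11-1, 11-1) = C(21, 10) = 352716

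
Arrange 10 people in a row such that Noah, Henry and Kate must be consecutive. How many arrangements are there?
Treat the 3 as one block: (10-3+1)! × 3! = 40320 × 6 = 241920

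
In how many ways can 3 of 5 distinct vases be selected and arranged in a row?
P(5,3) = 5!/(5-3)! = 60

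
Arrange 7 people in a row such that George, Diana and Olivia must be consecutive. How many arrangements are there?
Treat the 3 as one block: (7-3+1)! × 3! = 120 × 6 = 720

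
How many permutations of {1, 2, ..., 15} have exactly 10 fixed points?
Choose the 10 fixed points C(15,10) = 3003, derange the rest: !5 = Σ_{j=0}^{5} (-1)^j·5!/j! = 120 - 120 + 60 - 20 + 5 - 1 = 44. Product = 3003 × 44 = 132132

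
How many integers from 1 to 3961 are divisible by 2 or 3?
⌊3961/2⌋ + ⌊3961/3⌋ - ⌊3961/6⌋ = 1980 + 1320 - 660 = 2640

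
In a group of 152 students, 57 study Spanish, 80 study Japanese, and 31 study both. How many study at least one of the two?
|A∪B| = |A| + |B| - |A∩B| = 57 + 80 - 31 = 106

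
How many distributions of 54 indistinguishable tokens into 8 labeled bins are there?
C(54+8-1, 8-1) = C(61, 7) = 436270780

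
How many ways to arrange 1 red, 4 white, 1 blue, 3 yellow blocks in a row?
9! / (1! × 4! × 1! × 3!) = 2520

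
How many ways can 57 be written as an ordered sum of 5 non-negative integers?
C(57+5-1, 5-1) = C(61, 4) = 521855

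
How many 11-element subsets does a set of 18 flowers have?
C(18,11) = 18!/(11!×7!) = 31824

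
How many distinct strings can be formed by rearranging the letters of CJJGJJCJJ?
9! / (2! × 1! × 6!) = 252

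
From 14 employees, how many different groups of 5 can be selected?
C(14,5) = 14!/(5!×9!) = 2002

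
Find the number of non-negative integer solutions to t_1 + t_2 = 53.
C(53+2-1, 2-1) = C(54, 1) = 54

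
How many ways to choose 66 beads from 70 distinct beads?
C(70,66) = 70!/(66!×4!) = 916895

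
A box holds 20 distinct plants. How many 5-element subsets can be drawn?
C(20,5) = 20!/(5!×15!) = 15504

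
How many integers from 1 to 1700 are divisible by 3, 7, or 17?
⌊1700/3⌋+⌊1700/7⌋+⌊1700/17⌋ - ⌊1700/21⌋-⌊1700/51⌋-⌊1700/119⌋ + ⌊1700/357⌋ = 566+242+100 - 80-33-14 + 4 = 785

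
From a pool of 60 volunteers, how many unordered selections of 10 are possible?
C(60,10) = 60!/(10!×50!) = 75394027566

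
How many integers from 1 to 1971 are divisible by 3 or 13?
⌊1971/3⌋ + ⌊1971/13⌋ - ⌊1971/39⌋ = 657 + 151 - 50 = 758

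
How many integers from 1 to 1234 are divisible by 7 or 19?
⌊1234/7⌋ + ⌊1234/19⌋ - ⌊1234/133⌋ = 176 + 64 - 9 = 231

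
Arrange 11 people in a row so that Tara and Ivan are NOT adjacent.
Total - adjacent = 11! - (11-1)!×2 = 39916800 - 7257600 = 32659200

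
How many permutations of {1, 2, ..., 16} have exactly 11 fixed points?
Choose the 11 fixed points C(16,11) = 4368, derange the rest: !5 = Σ_{j=0}^{5} (-1)^j·5!/j! = 120 - 120 + 60 - 20 + 5 - 1 = 44. Product = 4368 × 44 = 192192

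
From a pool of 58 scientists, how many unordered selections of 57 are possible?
C(58,57) = 58!/(57!×1!) = 58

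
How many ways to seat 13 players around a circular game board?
Circular: fix one position, arrange the rest. (13-1)! = 479001600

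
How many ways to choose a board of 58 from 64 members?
C(64,58) = 64!/(58!×6!) = 74974368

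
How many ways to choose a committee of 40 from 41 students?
C(41,40) = 41!/(40!×1!) = 41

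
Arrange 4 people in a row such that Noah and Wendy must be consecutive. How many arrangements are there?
Treat the 2 as one block: (4-2+1)! × 2! = 6 × 2 = 12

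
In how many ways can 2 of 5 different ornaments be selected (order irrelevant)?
C(5,2) = 5!/(2!×3!) = 10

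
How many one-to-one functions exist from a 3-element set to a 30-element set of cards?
P(30,3) = 30!/(30-3)! = 24360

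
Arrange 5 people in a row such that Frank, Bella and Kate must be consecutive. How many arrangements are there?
Treat the 3 as one block: (5-3+1)! × 3! = 6 × 6 = 36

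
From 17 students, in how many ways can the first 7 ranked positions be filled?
P(17,7) = 17!/(17-7)! = 98017920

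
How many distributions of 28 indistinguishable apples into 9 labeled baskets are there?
C(28+9-1, 9-1) = C(36, 8) = 30260340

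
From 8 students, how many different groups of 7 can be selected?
C(8,7) = 8!/(7!×1!) = 8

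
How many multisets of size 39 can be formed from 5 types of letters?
C(39+5-1, 5-1) = C(43, 4) = 123410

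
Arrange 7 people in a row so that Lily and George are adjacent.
Treat as block: (7-1)! × 2! = 720 × 2 = 1440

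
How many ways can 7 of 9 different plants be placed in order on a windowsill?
P(9,7) = 9!/(9-7)! = 181440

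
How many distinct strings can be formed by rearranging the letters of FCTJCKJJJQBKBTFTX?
17! / (3! × 2! × 4! × 1! × 2! × 1! × 2! × 2!) = 154378224000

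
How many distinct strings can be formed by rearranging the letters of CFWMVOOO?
8! / (1! × 1! × 1! × 3! × 1! × 1!) = 6720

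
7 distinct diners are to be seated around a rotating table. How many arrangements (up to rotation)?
Circular: fix one position, arrange the rest. (7-1)! = 720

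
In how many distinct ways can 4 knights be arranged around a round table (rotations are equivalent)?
Circular: fix one position, arrange the rest. (4-1)! = 6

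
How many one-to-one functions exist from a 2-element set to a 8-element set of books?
P(8,2) = 8!/(8-2)! = 56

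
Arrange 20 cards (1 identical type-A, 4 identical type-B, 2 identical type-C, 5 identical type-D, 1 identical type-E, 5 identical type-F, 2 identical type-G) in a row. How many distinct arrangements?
20! / (1! × 4! × 2! × 5! × 1! × 5! × 2!) = 1759911753600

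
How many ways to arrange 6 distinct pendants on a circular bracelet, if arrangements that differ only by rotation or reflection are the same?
(6-1)!/2 = 120/2 = 60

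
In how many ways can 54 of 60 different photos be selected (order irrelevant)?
C(60,54) = 60!/(54!×6!) = 50063860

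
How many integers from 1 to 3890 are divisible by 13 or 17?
⌊3890/13⌋ + ⌊3890/17⌋ - ⌊3890/221⌋ = 299 + 228 - 17 = 510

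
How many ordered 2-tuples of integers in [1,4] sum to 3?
Coefficient of x^3 in (x + x² + ... + x^4)^2. By inclusion-exclusion on dice exceeding 4: Σ_j (-1)^j C(2,j)·C(3-1-4j, 1) = C(2,0)·C(2,1) = 1·2 = 2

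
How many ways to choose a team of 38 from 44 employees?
C(44,38) = 44!/(38!×6!) = 7059052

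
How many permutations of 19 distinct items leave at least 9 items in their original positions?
Exactly j fixed points: C(19,j)·!(19-j); sum over j ≥ 9 (derangement numbers via !m = (m-1)·(!(m-1) + !(m-2)): !0..!10 = 1, 0, 1, 2, 9, 44, 265, 1854, 14833, 133496, 1334961). Σ_{j=9}^{19} C(19,j)·!(19-j) = C(19,9)·!10 + C(19,10)·!9 + C(19,11)·!8 + C(19,12)·!7 + C(19,13)·!6 + C(19,14)·!5 + C(19,15)·!4 + C(19,16)·!3 + C(19,17)·!2 + C(19,18)·!1 + C(19,19)·!0 = 92378·1334961 + 92378·133496 + 75582·14833 + 50388·1854 + 27132·265 + 11628·44 + 3876·9 + 969·2 + 171·1 + 19·0 + 1·1 = 136875386510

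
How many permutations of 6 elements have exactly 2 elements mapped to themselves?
Choose the 2 fixed points C(6,2) = 15, derange the rest: !4 = Σ_{j=0}^{4} (-1)^j·4!/j! = 24 - 24 + 12 - 4 + 1 = 9. Product = 15 × 9 = 135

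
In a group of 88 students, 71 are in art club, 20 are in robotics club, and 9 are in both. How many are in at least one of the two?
|A∪B| = |A| + |B| - |A∩B| = 71 + 20 - 9 = 82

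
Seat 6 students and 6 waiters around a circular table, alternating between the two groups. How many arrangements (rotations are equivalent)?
Fix one of the students: (6-1)! ways for the remaining students, × 6! ways for the waiters = 120 × 720 = 86400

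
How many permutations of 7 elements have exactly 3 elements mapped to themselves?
Choose the 3 fixed points C(7,3) = 35, derange the rest: !4 = Σ_{j=0}^{4} (-1)^j·4!/j! = 24 - 24 + 12 - 4 + 1 = 9. Product = 35 × 9 = 315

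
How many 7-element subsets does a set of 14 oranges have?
C(14,7) = 14!/(7!×7!) = 3432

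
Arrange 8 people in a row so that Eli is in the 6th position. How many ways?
Fix one position: (8-1)! = 5040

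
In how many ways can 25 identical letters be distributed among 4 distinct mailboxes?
C(25+4-1, 4-1) = C(28, 3) = 3276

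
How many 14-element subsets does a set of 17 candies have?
C(17,14) = 17!/(14!×3!) = 680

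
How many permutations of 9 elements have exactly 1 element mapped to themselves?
Choose the 1 fixed point C(9,1) = 9, derange the rest: !8 = Σ_{j=0}^{8} (-1)^j·8!/j! = 40320 - 40320 + 20160 - 6720 + 1680 - 336 + 56 - 8 + 1 = 14833. Product = 9 × 14833 = 133497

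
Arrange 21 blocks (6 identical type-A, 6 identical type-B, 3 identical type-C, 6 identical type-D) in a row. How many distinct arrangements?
21! / (6! × 6! × 3! × 6!) = 22813670880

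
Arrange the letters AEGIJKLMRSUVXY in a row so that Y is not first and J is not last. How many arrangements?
By inclusion-exclusion: 14! - 2×(14-1)! + (14-2)! = 87178291200 - 12454041600 + 479001600 = 75203251200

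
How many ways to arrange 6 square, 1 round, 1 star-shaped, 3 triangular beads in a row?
11! / (6! × 1! × 1! × 3!) = 9240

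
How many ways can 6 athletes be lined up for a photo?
6! = 720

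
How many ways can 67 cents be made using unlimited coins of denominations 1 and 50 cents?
Coefficient of x^67 in 1/(1-x^1) · 1/(1-x^50). Use j coins of 50 for j = 0..⌊67/50⌋ = 1, the rest in 1s: 1 + 1 = 2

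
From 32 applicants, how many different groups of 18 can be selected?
C(32,18) = 32!/(18!×14!) = 471435600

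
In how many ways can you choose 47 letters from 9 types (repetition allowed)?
C(47+9-1, 9-1) = C(55, 8) = 1217566350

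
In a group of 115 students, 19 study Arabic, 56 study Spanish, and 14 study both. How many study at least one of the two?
|A∪B| = |A| + |B| - |A∩B| = 19 + 56 - 14 = 61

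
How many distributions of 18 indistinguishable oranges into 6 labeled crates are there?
C(18+6-1, 6-1) = C(23, 5) = 33649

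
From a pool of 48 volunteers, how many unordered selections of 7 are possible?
C(48,7) = 48!/(7!×41!) = 73629072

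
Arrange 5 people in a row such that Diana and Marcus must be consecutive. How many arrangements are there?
Treat the 2 as one block: (5-2+1)! × 2! = 24 × 2 = 48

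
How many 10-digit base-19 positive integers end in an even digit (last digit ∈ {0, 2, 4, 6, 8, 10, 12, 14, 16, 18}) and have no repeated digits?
Last∈{0,2,4,6,8,10,12,14,16,18}. Last=0: 17643225600. Last nonzero: 9×17×P(17,8) = 149967417600. Total = 167610643200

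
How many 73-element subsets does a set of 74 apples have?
C(74,73) = 74!/(73!×1!) = 74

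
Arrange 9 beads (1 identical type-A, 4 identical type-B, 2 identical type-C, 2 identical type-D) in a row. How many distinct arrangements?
9! / (1! × 4! × 2! × 2!) = 3780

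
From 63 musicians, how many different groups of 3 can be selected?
C(63,3) = 63!/(3!×60!) = 39711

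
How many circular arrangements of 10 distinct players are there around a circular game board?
Circular: fix one position, arrange the rest. (10-1)! = 362880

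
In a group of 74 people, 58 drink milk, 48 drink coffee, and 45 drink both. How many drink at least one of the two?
|A∪B| = |A| + |B| - |A∩B| = 58 + 48 - 45 = 61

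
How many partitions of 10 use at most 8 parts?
By conjugation, equals partitions of 10 into parts ≤ 8. Let r_j(i) = number of partitions of i into parts ≤ j, for i = 0..10. r_1(i) = 1 for all i; r_j(i) = r_{j-1}(i) + r_j(i-j). Rows j = 2..8: ≤2: 1 1 2 2 3 3 4 4 5 5 6; ≤3: 1 1 2 3 4 5 7 8 10 12 14; ≤4: 1 1 2 3 5 6 9 11 15 18 23; ≤5: 1 1 2 3 5 7 10 13 18 23 30; ≤6: 1 1 2 3 5 7 11 14 20 26 35; ≤7: 1 1 2 3 5 7 11 15 21 28 38; ≤8: 1 1 2 3 5 7 11 15 22 29 40. r_8(10) = 40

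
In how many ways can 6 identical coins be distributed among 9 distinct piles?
C(6+9-1, 9-1) = C(14, 8) = 3003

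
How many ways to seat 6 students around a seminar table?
Circular: fix one position, arrange the rest. (6-1)! = 120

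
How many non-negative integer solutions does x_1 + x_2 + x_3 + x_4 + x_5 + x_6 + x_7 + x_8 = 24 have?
C(24+8-1, 8-1) = C(31, 7) = 2629575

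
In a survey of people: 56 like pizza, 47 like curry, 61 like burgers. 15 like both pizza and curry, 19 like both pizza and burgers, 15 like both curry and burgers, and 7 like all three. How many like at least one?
|A∪B∪C| = 56+47+61-15-19-15+7 = 122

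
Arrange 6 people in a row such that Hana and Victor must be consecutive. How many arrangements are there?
Treat the 2 as one block: (6-2+1)! × 2! = 120 × 2 = 240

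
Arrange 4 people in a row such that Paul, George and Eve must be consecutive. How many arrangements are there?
Treat the 3 as one block: (4-3+1)! × 3! = 2 × 6 = 12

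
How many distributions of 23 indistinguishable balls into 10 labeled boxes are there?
C(23+10-1, 10-1) = C(32, 9) = 28048800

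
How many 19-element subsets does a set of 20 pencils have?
C(20,19) = 20!/(19!×1!) = 20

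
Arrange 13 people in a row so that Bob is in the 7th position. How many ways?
Fix one position: (13-1)! = 479001600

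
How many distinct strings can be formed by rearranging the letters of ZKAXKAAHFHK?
11! / (2! × 1! × 3! × 3! × 1! × 1!) = 554400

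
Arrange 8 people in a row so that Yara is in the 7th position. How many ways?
Fix one position: (8-1)! = 5040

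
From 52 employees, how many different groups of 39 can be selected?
C(52,39) = 52!/(39!×13!) = 635013559600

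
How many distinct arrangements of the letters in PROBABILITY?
11! / (1! × 1! × 1! × 2! × 1! × 2! × 1! × 1! × 1!) = 9979200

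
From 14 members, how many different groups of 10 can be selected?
C(14,10) = 14!/(10!×4!) = 1001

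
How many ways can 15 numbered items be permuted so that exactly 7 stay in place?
Choose the 7 fixed points C(15,7) = 6435, derange the rest: !8 = Σ_{j=0}^{8} (-1)^j·8!/j! = 40320 - 40320 + 20160 - 6720 + 1680 - 336 + 56 - 8 + 1 = 14833. Product = 6435 × 14833 = 95450355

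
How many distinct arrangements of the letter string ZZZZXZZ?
7! / (1! × 6!) = 7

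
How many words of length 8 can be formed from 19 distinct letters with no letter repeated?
P(19,8) = 19!/(19-8)! = 3047466240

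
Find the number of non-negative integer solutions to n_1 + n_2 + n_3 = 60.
C(60+3-1, 3-1) = C(62, 2) = 1891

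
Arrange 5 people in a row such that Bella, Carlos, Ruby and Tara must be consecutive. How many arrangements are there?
Treat the 4 as one block: (5-4+1)! × 4! = 2 × 24 = 48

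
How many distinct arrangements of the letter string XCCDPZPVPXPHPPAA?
16! / (1! × 1! × 6! × 2! × 2! × 1! × 2! × 1!) = 3632428800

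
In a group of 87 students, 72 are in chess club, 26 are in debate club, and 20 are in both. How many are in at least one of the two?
|A∪B| = |A| + |B| - |A∩B| = 72 + 26 - 20 = 78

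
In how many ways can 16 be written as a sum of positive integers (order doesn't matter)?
Pentagonal recurrence p(n) = p(n-1) + p(n-2) - p(n-5) - p(n-7) + p(n-12) + p(n-15) - ... gives p(0..15) = 1, 1, 2, 3, 5, 7, 11, 15, 22, 30, 42, 56, 77, 101, 135, 176. p(16) = p(15) + p(14) - p(11) - p(9) + p(4) + p(1) = 176 + 135 - 56 - 30 + 5 + 1 = 231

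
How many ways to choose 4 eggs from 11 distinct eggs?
C(11,4) = 11!/(4!×7!) = 330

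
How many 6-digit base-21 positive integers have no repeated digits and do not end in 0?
Last digit: 20 nonzero choices. First digit: 19 (nonzero, ≠last). Middle 4: P(19,4) = 93024. Total = 35349120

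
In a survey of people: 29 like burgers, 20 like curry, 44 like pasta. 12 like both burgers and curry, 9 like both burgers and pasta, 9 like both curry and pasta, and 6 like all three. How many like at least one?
|A∪B∪C| = 29+20+44-12-9-9+6 = 69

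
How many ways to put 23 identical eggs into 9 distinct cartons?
C(23+9-1, 9-1) = C(31, 8) = 7888725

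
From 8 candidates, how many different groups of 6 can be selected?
C(8,6) = 8!/(6!×2!) = 28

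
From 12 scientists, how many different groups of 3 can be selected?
C(12,3) = 12!/(3!×9!) = 220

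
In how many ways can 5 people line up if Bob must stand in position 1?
Fix one position: (5-1)! = 24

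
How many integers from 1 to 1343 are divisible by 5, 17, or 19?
⌊1343/5⌋+⌊1343/17⌋+⌊1343/19⌋ - ⌊1343/85⌋-⌊1343/95⌋-⌊1343/323⌋ + ⌊1343/1615⌋ = 268+79+70 - 15-14-4 + 0 = 384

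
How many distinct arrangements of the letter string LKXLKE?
6! / (1! × 2! × 1! × 2!) = 180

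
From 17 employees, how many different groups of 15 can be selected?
C(17,15) = 17!/(15!×2!) = 136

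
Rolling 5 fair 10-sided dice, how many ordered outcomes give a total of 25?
Coefficient of x^25 in (x + x² + ... + x^10)^5. By inclusion-exclusion on dice exceeding 10: Σ_j (-1)^j C(5,j)·C(25-1-10j, 4) = C(5,0)·C(24,4) - C(5,1)·C(14,4) + C(5,2)·C(4,4) = 1·10626 - 5·1001 + 10·1 = 5631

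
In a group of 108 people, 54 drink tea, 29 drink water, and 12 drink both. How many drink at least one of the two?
|A∪B| = |A| + |B| - |A∩B| = 54 + 29 - 12 = 71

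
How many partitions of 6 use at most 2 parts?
By conjugation, equals partitions of 6 into parts ≤ 2. Let r_j(i) = number of partitions of i into parts ≤ j, for i = 0..6. r_1(i) = 1 for all i; r_j(i) = r_{j-1}(i) + r_j(i-j). Rows j = 2..2: ≤2: 1 1 2 2 3 3 4. r_2(6) = 4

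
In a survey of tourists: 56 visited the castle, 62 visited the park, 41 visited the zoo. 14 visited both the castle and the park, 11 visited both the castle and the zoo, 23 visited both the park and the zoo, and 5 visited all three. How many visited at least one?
|A∪B∪C| = 56+62+41-14-11-23+5 = 116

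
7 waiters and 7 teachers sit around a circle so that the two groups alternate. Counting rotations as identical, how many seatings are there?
Fix one of the waiters: (7-1)! ways for the remaining waiters, × 7! ways for the teachers = 720 × 5040 = 3628800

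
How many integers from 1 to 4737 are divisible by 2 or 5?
⌊4737/2⌋ + ⌊4737/5⌋ - ⌊4737/10⌋ = 2368 + 947 - 473 = 2842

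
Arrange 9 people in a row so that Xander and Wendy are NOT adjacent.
Total - adjacent = 9! - (9-1)!×2 = 362880 - 80640 = 282240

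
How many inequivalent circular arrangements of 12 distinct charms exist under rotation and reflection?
(12-1)!/2 = 39916800/2 = 19958400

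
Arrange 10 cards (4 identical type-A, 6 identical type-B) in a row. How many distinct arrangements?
10! / (4! × 6!) = 210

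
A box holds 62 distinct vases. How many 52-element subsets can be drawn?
C(62,52) = 62!/(52!×10!) = 107518933731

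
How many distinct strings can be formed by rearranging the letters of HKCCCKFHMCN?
11! / (2! × 1! × 1! × 2! × 4! × 1!) = 415800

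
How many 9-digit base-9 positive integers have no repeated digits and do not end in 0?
Last digit: 8 nonzero choices. First digit: 7 (nonzero, ≠last). Middle 7: P(7,7) = 5040. Total = 282240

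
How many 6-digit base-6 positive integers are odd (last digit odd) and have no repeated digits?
Last∈{1,3,5}. Last=0: 0. Last nonzero: 3×4×P(4,4) = 288. Total = 288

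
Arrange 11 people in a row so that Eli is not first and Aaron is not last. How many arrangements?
By inclusion-exclusion: 11! - 2×(11-1)! + (11-2)! = 39916800 - 7257600 + 362880 = 33022080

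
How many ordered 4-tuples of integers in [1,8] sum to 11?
Coefficient of x^11 in (x + x² + ... + x^8)^4. By inclusion-exclusion on dice exceeding 8: Σ_j (-1)^j C(4,j)·C(11-1-8j, 3) = C(4,0)·C(10,3) = 1·120 = 120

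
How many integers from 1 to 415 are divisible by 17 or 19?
⌊415/17⌋ + ⌊415/19⌋ - ⌊415/323⌋ = 24 + 21 - 1 = 44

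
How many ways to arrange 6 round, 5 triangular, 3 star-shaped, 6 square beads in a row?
20! / (6! × 5! × 3! × 6!) = 6518191680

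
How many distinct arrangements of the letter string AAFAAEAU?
8! / (1! × 5! × 1! × 1!) = 336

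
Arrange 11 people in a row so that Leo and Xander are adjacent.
Treat as block: (11-1)! × 2! = 3628800 × 2 = 7257600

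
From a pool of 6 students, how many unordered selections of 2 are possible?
C(6,2) = 6!/(2!×4!) = 15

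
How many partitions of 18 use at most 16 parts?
By conjugation, equals partitions of 18 into parts ≤ 16. Let r_j(i) = number of partitions of i into parts ≤ j, for i = 0..18. r_1(i) = 1 for all i; r_j(i) = r_{j-1}(i) + r_j(i-j). Rows j = 2..16: ≤2: 1 1 2 2 3 3 4 4 5 5 6 6 7 7 8 8 9 9 10; ≤3: 1 1 2 3 4 5 7 8 10 12 14 16 19 21 24 27 30 33 37; ≤4: 1 1 2 3 5 6 9 11 15 18 23 27 34 39 47 54 64 72 84; ≤5: 1 1 2 3 5 7 10 13 18 23 30 37 47 57 70 84 101 119 141; ≤6: 1 1 2 3 5 7 11 14 20 26 35 44 58 71 90 110 136 163 199; ≤7: 1 1 2 3 5 7 11 15 21 28 38 49 65 82 105 131 164 201 248; ≤8: 1 1 2 3 5 7 11 15 22 29 40 52 70 89 116 146 186 230 288; ≤9: 1 1 2 3 5 7 11 15 22 30 41 54 73 94 123 157 201 252 318; ≤10: 1 1 2 3 5 7 11 15 22 30 42 55 75 97 128 164 212 267 340; ≤11: 1 1 2 3 5 7 11 15 22 30 42 56 76 99 131 169 219 278 355; ≤12: 1 1 2 3 5 7 11 15 22 30 42 56 77 100 133 172 224 285 366; ≤13: 1 1 2 3 5 7 11 15 22 30 42 56 77 101 134 174 227 290 373; ≤14: 1 1 2 3 5 7 11 15 22 30 42 56 77 101 135 175 229 293 378; ≤15: 1 1 2 3 5 7 11 15 22 30 42 56 77 101 135 176 230 295 381; ≤16: 1 1 2 3 5 7 11 15 22 30 42 56 77 101 135 176 231 296 383. r_16(18) = 383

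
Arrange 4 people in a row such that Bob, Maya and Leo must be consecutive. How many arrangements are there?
Treat the 3 as one block: (4-3+1)! × 3! = 2 × 6 = 12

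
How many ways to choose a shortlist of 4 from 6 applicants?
C(6,4) = 6!/(4!×2!) = 15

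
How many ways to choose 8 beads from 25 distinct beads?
C(25,8) = 25!/(8!×17!) = 1081575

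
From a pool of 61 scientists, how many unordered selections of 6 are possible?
C(61,6) = 61!/(6!×55!) = 55525372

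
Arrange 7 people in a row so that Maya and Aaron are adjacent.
Treat as block: (7-1)! × 2! = 720 × 2 = 1440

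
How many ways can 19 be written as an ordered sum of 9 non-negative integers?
C(19+9-1, 9-1) = C(27, 8) = 2220075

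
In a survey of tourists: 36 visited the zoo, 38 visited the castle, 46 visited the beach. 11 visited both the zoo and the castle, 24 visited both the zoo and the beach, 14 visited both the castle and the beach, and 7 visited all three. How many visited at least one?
|A∪B∪C| = 36+38+46-11-24-14+7 = 78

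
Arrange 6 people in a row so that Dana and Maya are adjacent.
Treat as block: (6-1)! × 2! = 120 × 2 = 240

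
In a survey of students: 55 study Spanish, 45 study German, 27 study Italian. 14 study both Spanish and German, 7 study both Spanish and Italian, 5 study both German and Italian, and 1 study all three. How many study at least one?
|A∪B∪C| = 55+45+27-14-7-5+1 = 102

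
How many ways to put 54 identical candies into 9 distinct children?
C(54+9-1, 9-1) = C(62, 8) = 3381098545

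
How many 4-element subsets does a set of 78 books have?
C(78,4) = 78!/(4!×74!) = 1426425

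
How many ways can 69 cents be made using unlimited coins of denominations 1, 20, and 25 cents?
Coefficient of x^69 in 1/(1-x^1) · 1/(1-x^20) · 1/(1-x^25). Case on j = number of 25-cent coins (j = 0..2); remainder r = 69 - 25j is made from {1,20} in ⌊r/20⌋+1 ways. r = 69, 44, 19 → 4 + 3 + 1 = 8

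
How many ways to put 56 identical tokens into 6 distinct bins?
C(56+6-1, 6-1) = C(61, 5) = 5949147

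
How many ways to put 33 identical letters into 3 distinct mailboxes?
C(33+3-1, 3-1) = C(35, 2) = 595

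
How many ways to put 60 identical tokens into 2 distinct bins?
C(60+2-1, 2-1) = C(61, 1) = 61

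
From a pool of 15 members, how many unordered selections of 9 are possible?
C(15,9) = 15!/(9!×6!) = 5005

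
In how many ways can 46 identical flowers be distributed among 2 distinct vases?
C(46+2-1, 2-1) = C(47, 1) = 47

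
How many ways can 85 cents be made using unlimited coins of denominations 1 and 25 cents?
Coefficient of x^85 in 1/(1-x^1) · 1/(1-x^25). Use j coins of 25 for j = 0..⌊85/25⌋ = 3, the rest in 1s: 3 + 1 = 4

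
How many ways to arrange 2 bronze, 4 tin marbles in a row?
6! / (2! × 4!) = 15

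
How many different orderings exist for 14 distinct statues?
14! = 87178291200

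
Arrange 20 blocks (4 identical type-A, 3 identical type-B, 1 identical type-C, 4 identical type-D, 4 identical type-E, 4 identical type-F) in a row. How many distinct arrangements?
20! / (4! × 3! × 1! × 4! × 4! × 4!) = 1222160940000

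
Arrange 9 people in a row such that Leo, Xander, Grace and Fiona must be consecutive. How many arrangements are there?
Treat the 4 as one block: (9-4+1)! × 4! = 720 × 24 = 17280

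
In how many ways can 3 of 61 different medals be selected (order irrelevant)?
C(61,3) = 61!/(3!×58!) = 35990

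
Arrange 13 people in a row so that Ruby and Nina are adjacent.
Treat as block: (13-1)! × 2! = 479001600 × 2 = 958003200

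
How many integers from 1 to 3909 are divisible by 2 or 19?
⌊3909/2⌋ + ⌊3909/19⌋ - ⌊3909/38⌋ = 1954 + 205 - 102 = 2057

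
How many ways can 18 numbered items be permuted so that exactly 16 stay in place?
Choose the 16 fixed points C(18,16) = 153, derange the rest: !2 = Σ_{j=0}^{2} (-1)^j·2!/j! = 2 - 2 + 1 = 1. Product = 153 × 1 = 153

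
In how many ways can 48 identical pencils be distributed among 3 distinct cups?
C(48+3-1, 3-1) = C(50, 2) = 1225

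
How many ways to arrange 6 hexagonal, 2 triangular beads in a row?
8! / (6! × 2!) = 28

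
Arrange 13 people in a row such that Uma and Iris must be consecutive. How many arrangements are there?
Treat the 2 as one block: (13-2+1)! × 2! = 479001600 × 2 = 958003200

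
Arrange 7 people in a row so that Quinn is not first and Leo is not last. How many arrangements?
By inclusion-exclusion: 7! - 2×(7-1)! + (7-2)! = 5040 - 1440 + 120 = 3720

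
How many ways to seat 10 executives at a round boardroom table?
Circular: fix one position, arrange the rest. (10-1)! = 362880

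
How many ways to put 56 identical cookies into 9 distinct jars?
C(56+9-1, 9-1) = C(64, 8) = 4426165368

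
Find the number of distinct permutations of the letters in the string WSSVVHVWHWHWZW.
14! / (3! × 2! × 5! × 3! × 1!) = 10090080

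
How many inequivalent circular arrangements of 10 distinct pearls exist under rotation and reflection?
(10-1)!/2 = 362880/2 = 181440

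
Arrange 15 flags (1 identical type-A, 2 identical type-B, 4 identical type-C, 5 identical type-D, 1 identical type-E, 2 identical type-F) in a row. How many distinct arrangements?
15! / (1! × 2! × 4! × 5! × 1! × 2!) = 113513400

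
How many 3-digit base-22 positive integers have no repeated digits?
First digit: 21 choices (nonzero). Then descending: 21 × 21 × 20 = 8820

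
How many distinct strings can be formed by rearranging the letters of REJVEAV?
7! / (1! × 2! × 1! × 2! × 1!) = 1260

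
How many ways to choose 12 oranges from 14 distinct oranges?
C(14,12) = 14!/(12!×2!) = 91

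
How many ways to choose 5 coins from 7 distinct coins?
C(7,5) = 7!/(5!×2!) = 21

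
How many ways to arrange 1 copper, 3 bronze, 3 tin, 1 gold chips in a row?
8! / (1! × 3! × 3! × 1!) = 1120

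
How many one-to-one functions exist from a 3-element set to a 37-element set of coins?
P(37,3) = 37!/(37-3)! = 46620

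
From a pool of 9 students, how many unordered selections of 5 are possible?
C(9,5) = 9!/(5!×4!) = 126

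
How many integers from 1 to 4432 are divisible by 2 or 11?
⌊4432/2⌋ + ⌊4432/11⌋ - ⌊4432/22⌋ = 2216 + 402 - 201 = 2417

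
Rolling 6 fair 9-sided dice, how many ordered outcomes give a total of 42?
Coefficient of x^42 in (x + x² + ... + x^9)^6. By inclusion-exclusion on dice exceeding 9: Σ_j (-1)^j C(6,j)·C(42-1-9j, 5) = C(6,0)·C(41,5) - C(6,1)·C(32,5) + C(6,2)·C(23,5) - C(6,3)·C(14,5) + C(6,4)·C(5,5) = 1·749398 - 6·201376 + 15·33649 - 20·2002 + 15·1 = 5852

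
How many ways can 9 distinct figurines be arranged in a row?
9! = 362880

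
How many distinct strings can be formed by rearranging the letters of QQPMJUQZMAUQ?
12! / (1! × 2! × 4! × 2! × 1! × 1! × 1!) = 4989600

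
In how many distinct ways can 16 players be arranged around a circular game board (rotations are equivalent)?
Circular: fix one position, arrange the rest. (16-1)! = 1307674368000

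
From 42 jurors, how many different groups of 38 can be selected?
C(42,38) = 42!/(38!×4!) = 111930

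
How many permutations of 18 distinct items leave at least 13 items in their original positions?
Exactly j fixed points: C(18,j)·!(18-j); sum over j ≥ 13 (derangement numbers via !m = (m-1)·(!(m-1) + !(m-2)): !0..!5 = 1, 0, 1, 2, 9, 44). Σ_{j=13}^{18} C(18,j)·!(18-j) = C(18,13)·!5 + C(18,14)·!4 + C(18,15)·!3 + C(18,16)·!2 + C(18,17)·!1 + C(18,18)·!0 = 8568·44 + 3060·9 + 816·2 + 153·1 + 18·0 + 1·1 = 406318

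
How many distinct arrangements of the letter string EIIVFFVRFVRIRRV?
15! / (3! × 3! × 1! × 4! × 4!) = 63063000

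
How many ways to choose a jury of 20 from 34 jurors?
C(34,20) = 34!/(20!×14!) = 1391975640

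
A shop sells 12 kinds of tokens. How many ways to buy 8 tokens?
C(8+12-1, 12-1) = C(19, 11) = 75582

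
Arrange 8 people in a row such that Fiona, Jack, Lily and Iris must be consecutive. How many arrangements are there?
Treat the 4 as one block: (8-4+1)! × 4! = 120 × 24 = 2880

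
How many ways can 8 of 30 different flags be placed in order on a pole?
P(30,8) = 30!/(30-8)! = 235989936000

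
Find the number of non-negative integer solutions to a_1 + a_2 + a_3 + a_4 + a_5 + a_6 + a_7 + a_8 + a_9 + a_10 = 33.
C(33+10-1, 10-1) = C(42, 9) = 445891810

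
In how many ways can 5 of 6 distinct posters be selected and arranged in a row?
P(6,5) = 6!/(6-5)! = 720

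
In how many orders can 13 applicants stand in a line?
13! = 6227020800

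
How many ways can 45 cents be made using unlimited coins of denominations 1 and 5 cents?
Coefficient of x^45 in 1/(1-x^1) · 1/(1-x^5). Use j coins of 5 for j = 0..⌊45/5⌋ = 9, the rest in 1s: 9 + 1 = 10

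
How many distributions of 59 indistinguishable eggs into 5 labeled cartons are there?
C(59+5-1, 5-1) = C(63, 4) = 595665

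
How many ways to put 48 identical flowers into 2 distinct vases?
C(48+2-1, 2-1) = C(49, 1) = 49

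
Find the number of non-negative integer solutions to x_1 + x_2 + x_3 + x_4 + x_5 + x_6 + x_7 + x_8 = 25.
C(25+8-1, 8-1) = C(32, 7) = 3365856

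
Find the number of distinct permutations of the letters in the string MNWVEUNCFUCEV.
13! / (2! × 2! × 1! × 2! × 2! × 1! × 2! × 1!) = 194594400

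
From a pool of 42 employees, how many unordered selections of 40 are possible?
C(42,40) = 42!/(40!×2!) = 861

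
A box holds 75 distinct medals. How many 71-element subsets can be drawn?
C(75,71) = 75!/(71!×4!) = 1215450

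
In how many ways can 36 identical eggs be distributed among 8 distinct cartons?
C(36+8-1, 8-1) = C(43, 7) = 32224114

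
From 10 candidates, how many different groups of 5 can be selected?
C(10,5) = 10!/(5!×5!) = 252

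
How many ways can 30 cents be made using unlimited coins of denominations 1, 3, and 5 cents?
Coefficient of x^30 in 1/(1-x^1) · 1/(1-x^3) · 1/(1-x^5). Case on j = number of 5-cent coins (j = 0..6); remainder r = 30 - 5j is made from {1,3} in ⌊r/3⌋+1 ways. r = 30, 25, 20, 15, 10, 5, 0 → 11 + 9 + 7 + 6 + 4 + 2 + 1 = 40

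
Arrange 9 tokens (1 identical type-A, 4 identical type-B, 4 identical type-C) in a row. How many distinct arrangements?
9! / (1! × 4! × 4!) = 630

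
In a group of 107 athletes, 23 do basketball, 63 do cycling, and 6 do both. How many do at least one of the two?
|A∪B| = |A| + |B| - |A∩B| = 23 + 63 - 6 = 80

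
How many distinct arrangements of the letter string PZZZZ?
5! / (1! × 4!) = 5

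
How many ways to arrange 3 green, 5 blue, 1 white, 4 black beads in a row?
13! / (3! × 5! × 1! × 4!) = 360360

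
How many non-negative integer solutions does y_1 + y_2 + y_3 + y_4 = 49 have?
C(49+4-1, 4-1) = C(52, 3) = 22100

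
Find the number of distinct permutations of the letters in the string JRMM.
4! / (2! × 1! × 1!) = 12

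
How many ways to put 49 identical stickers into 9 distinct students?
C(49+9-1, 9-1) = C(57, 8) = 1652411475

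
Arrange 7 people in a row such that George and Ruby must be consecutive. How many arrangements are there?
Treat the 2 as one block: (7-2+1)! × 2! = 720 × 2 = 1440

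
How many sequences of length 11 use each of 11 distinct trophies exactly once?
11! = 39916800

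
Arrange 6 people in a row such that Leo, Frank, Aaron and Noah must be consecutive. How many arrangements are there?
Treat the 4 as one block: (6-4+1)! × 4! = 6 × 24 = 144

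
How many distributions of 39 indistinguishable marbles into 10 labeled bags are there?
C(39+10-1, 10-1) = C(48, 9) = 1677106640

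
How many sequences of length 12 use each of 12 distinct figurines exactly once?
12! = 479001600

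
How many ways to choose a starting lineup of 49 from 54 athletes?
C(54,49) = 54!/(49!×5!) = 3162510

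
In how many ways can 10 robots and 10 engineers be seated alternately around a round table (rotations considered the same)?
Fix one of the robots: (10-1)! ways for the remaining robots, × 10! ways for the engineers = 362880 × 3628800 = 1316818944000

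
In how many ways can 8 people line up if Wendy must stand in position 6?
Fix one position: (8-1)! = 5040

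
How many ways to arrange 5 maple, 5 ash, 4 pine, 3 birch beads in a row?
17! / (5! × 5! × 4! × 3!) = 171531360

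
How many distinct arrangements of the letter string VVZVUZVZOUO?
11! / (4! × 3! × 2! × 2!) = 69300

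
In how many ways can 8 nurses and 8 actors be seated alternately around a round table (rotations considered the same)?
Fix one of the nurses: (8-1)! ways for the remaining nurses, × 8! ways for the actors = 5040 × 40320 = 203212800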